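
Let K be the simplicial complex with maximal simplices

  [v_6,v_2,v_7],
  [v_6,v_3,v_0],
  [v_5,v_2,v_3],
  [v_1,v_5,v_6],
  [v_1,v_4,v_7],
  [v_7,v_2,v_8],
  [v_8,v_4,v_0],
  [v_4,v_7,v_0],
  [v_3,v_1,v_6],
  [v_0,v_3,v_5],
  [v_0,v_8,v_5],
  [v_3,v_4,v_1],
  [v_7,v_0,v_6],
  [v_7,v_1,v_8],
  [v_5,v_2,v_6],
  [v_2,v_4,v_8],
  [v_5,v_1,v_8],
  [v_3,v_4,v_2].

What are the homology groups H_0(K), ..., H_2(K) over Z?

Order the vertices as v_0 < v_1 < v_2 < v_3 < v_4 < v_5 < v_6 < v_7 < v_8. Listing each simplex with vertices in this order, K has dimension 2 with simplices:

  0-simplices (9): [v_0], [v_1], [v_2], [v_3], [v_4], [v_5], [v_6], [v_7], [v_8]
  1-simplices (27): (27 of them)
  2-simplices (18): (18 of them)

so the chain groups are C_0 ≅ Z^9, C_1 ≅ Z^27, C_2 ≅ Z^18.

The boundary map ∂_1: C_1 → C_0 sends each edge [p,q] (with p < q) to q − p. For instance
  ∂[v_7,v_8] = [v_8] − [v_7].
As a 9×27 matrix over Z this has rank 8, with invariant factors (1,1,1,1,1,1,1,1).

∂_2: C_2 → C_1 acts by ∂[p,q,r] = [q,r] − [p,r] + [p,q]. For instance
  ∂[v_1,v_4,v_7] = [v_4,v_7] − [v_1,v_7] + [v_1,v_4],
  ∂[v_1,v_3,v_4] = [v_3,v_4] − [v_1,v_4] + [v_1,v_3].
The resulting 27×18 matrix has rank 18, and its Smith normal form has invariant factors (1,1,1,1,1,1,1,1,1,1,1,1,1,1,1,1,1,2).

Computing H_k = (kernel of ∂_k) / (image of ∂_{k+1}):

  H_0: rank C_0 − rank ∂_1 = 9 − 8 = 1, and the invariant factors of ∂_1 are all 1, so H_0 ≅ Z.
  H_1: rank ker ∂_1 − rank ∂_2 = (27 − 8) − 18 = 1, and ∂_2 has invariant factor 2 > 1, so H_1 ≅ Z ⊕ Z/2.
  H_2: rank ker ∂_2 − rank ∂_3 = (18 − 18) − 0 = 0, and there is no ∂_3, so H_2 ≅ 0.

(K is a triangulation of the Klein bottle.)

H_0 ≅ Z,  H_1 ≅ Z ⊕ Z/2,  H_2 = 0.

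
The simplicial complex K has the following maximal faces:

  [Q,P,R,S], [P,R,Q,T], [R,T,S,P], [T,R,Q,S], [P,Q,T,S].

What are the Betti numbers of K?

K has 5 vertices, 10 edges, 10 triangles, 5 3-simplices.
rank ∂_0 = 0, rank ∂_1 = 4 ⇒ b_0 = 5 − 0 − 4 = 1; all invariant factors of ∂_1 are 1 so no torsion. So H_0 = Z.
rank ∂_1 = 4, rank ∂_2 = 6 ⇒ b_1 = 10 − 4 − 6 = 0; all invariant factors of ∂_2 are 1 so no torsion. So H_1 = 0.
rank ∂_2 = 6, rank ∂_3 = 4 ⇒ b_2 = 10 − 6 − 4 = 0; all invariant factors of ∂_3 are 1 so no torsion. So H_2 = 0.
rank ∂_3 = 4, rank ∂_4 = 0 ⇒ b_3 = 5 − 4 − 0 = 1. So H_3 = Z.

b_0 = 1, b_1 = 0, b_2 = 0, b_3 = 1.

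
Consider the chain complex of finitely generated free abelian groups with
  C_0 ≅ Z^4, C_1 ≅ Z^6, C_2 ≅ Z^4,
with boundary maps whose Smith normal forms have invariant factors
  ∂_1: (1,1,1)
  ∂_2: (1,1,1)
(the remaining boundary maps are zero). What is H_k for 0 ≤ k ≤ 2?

H_0 = Z,  H_1 = 0,  H_2 = Z.

H_0: b_0 = 4 − 0 − 3 = 1; torsion from ∂_1 factors > 1: none. So H_0 = Z.
H_1: b_1 = 6 − 3 − 3 = 0; torsion from ∂_2 factors > 1: none. So H_1 = 0.
H_2: b_2 = 4 − 3 − 0 = 1; torsion from ∂_3 factors > 1: none. So H_2 = Z.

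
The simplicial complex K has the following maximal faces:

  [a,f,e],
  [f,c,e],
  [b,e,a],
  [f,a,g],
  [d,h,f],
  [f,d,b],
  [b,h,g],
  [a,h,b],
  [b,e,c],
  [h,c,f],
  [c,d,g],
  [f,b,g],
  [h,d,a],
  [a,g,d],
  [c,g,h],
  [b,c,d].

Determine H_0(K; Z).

Take the total order a < b < c < d < e < f < g < h on the vertex set. Then K (dimension 2) consists of the simplices:

  0-simplices (8): a, b, c, d, e, f, g, h
  1-simplices (24): ab, ad, ae, af, ag, ah, bc, bd, be, bf, bg, bh, cd, ce, cf, cg, ch, df, dg, dh, ef, fg, fh, gh
  2-simplices (16): abe, abh, adg, adh, aef, afg, bcd, bce, bdf, bfg, bgh, cdg, cef, cfh, cgh, dfh

giving chain groups C_0 ≅ Z^8, C_1 ≅ Z^24, C_2 ≅ Z^16.

The boundary map ∂_1: C_1 → C_0 maps an edge to its endpoints' difference, ∂[p,q] = q − p.
As a 8×24 matrix over Z this has rank 7, with invariant factors (1,1,1,1,1,1,1).

Boundary ∂_2: C_2 → C_1 maps a triangle to the signed sum of its edges. For instance
  ∂dfh = fh − dh + df,
  ∂aef = ef − af + ae.
The 24×16 boundary matrix has rank 15 and Smith normal form diag(1,1,1,1,1,1,1,1,1,1,1,1,1,1,1).

From H_k ≅ ker(∂_k) / im(∂_{k+1}) we obtain:

  H_0: rank C_0 − rank ∂_1 = 8 − 7 = 1, and the invariant factors of ∂_1 are all 1, so H_0 ≅ Z.

H_0 ≅ Z.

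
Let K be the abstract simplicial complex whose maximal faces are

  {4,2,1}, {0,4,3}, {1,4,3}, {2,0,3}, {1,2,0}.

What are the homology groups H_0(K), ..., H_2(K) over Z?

We work with the vertex ordering 0 < 1 < 2 < 3 < 4. The simplices of K, each written with vertices in increasing order, are:

  0-simplices (5): [0], [1], [2], [3], [4]
  1-simplices (10): [0,1], [0,2], [0,3], [0,4], [1,2], [1,3], [1,4], [2,3], [2,4], [3,4]
  2-simplices (5): [0,1,2], [0,2,3], [0,3,4], [1,2,4], [1,3,4]

Hence C_0 ≅ Z^5, C_1 ≅ Z^10, C_2 ≅ Z^5.

Boundary ∂_1: C_1 → C_0 is given by ∂[p,q] = [q] − [p].
The resulting 5×10 matrix has rank 4, and its Smith normal form has invariant factors (1,1,1,1).

Boundary ∂_2: C_2 → C_1 sends each 2-simplex [p,q,r] to [q,r] − [p,r] + [p,q]. For instance
  ∂[1,3,4] = [3,4] − [1,4] + [1,3],
  ∂[1,2,4] = [2,4] − [1,4] + [1,2].
As a 10×5 matrix over Z this has rank 5, with invariant factors (1,1,1,1,1).

Now H_k = ker ∂_k / im ∂_{k+1}, so:

  H_0: rank C_0 − rank ∂_1 = 5 − 4 = 1, and the invariant factors of ∂_1 are all 1, so H_0 ≅ Z.
  H_1: rank ker ∂_1 − rank ∂_2 = (10 − 4) − 5 = 1, and the invariant factors of ∂_2 are all 1, so H_1 ≅ Z.
  H_2: rank ker ∂_2 − rank ∂_3 = (5 − 5) − 0 = 0, and there is no ∂_3, so H_2 ≅ 0.

H_0 = Z,  H_1 = Z,  H_2 = 0.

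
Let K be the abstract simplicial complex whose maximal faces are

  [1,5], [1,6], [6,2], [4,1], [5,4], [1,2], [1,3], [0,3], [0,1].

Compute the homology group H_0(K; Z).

H_0 = Z.

Fix the vertex order 0 < 1 < 2 < 3 < 4 < 5 < 6 and write every simplex with vertices in increasing order. Then dim K = 1 and the simplices of K are:

  0-simplices (7): [0], [1], [2], [3], [4], [5], [6]
  1-simplices (9): [0,1], [0,3], [1,2], [1,3], [1,4], [1,5], [1,6], [2,6], [4,5]

Hence C_0 ≅ Z^7, C_1 ≅ Z^9.

∂_1: C_1 → C_0 sends each edge [p,q] (with p < q) to q − p. For instance
  ∂[1,2] = [2] − [1].
The resulting 7×9 matrix has rank 6, and its Smith normal form has invariant factors (1,1,1,1,1,1).

From H_k ≅ ker(∂_k) / im(∂_{k+1}) we obtain:

  H_0: rank C_0 − rank ∂_1 = 7 − 6 = 1, and the invariant factors of ∂_1 are all 1, so H_0 = Z.

(K is a triangulation of a wedge of 3 circles.)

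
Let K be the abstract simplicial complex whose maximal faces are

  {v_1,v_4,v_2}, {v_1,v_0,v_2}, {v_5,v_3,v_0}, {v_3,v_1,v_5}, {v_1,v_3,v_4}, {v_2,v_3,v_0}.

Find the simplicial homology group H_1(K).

We work with the vertex ordering v_0 < v_1 < v_2 < v_3 < v_4 < v_5. The simplices of K, each written with vertices in increasing order, are:

  0-simplices (6): [v_0], [v_1], [v_2], [v_3], [v_4], [v_5]
  1-simplices (12): [v_0,v_1], [v_0,v_2], [v_0,v_3], [v_0,v_5], [v_1,v_2], [v_1,v_3], [v_1,v_4], [v_1,v_5], [v_2,v_3], [v_2,v_4], [v_3,v_4], [v_3,v_5]
  2-simplices (6): [v_0,v_1,v_2], [v_0,v_2,v_3], [v_0,v_3,v_5], [v_1,v_2,v_4], [v_1,v_3,v_4], [v_1,v_3,v_5]

Hence C_0 ≅ Z^6, C_1 ≅ Z^12, C_2 ≅ Z^6.

Boundary ∂_1: C_1 → C_0 maps an edge to its endpoints' difference, ∂[p,q] = q − p. For instance
  ∂[v_1,v_2] = [v_2] − [v_1].
As a 6×12 matrix over Z this has rank 5, with invariant factors (1,1,1,1,1).

The boundary map ∂_2: C_2 → C_1 sends each 2-simplex [p,q,r] to [q,r] − [p,r] + [p,q]. For instance
  ∂[v_1,v_3,v_5] = [v_3,v_5] − [v_1,v_5] + [v_1,v_3],
  ∂[v_0,v_1,v_2] = [v_1,v_2] − [v_0,v_2] + [v_0,v_1].
The resulting 12×6 matrix has rank 6, and its Smith normal form has invariant factors (1,1,1,1,1,1).

Reading off H_k = ker ∂_k / im ∂_{k+1}:

  H_1: rank ker ∂_1 − rank ∂_2 = (12 − 5) − 6 = 1, and the invariant factors of ∂_2 are all 1, so H_1 = Z.

H_1 = Z.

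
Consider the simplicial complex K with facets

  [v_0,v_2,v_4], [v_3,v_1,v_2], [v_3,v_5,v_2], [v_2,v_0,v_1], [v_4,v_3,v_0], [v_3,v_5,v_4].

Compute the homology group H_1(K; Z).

H_1 = Z.

Fix the vertex order v_0 < v_1 < v_2 < v_3 < v_4 < v_5 and write every simplex with vertices in increasing order. Then dim K = 2 and the simplices of K are:

  0-simplices (6): [v_0], [v_1], [v_2], [v_3], [v_4], [v_5]
  1-simplices (12): [v_0,v_1], [v_0,v_2], [v_0,v_3], [v_0,v_4], [v_1,v_2], [v_1,v_3], [v_2,v_3], [v_2,v_4], [v_2,v_5], [v_3,v_4], [v_3,v_5], [v_4,v_5]
  2-simplices (6): [v_0,v_1,v_2], [v_0,v_2,v_4], [v_0,v_3,v_4], [v_1,v_2,v_3], [v_2,v_3,v_5], [v_3,v_4,v_5]

giving chain groups C_0 ≅ Z^6, C_1 ≅ Z^12, C_2 ≅ Z^6.

The boundary map ∂_1: C_1 → C_0 sends each edge [p,q] (with p < q) to q − p. For instance
  ∂[v_3,v_5] = [v_5] − [v_3].
This gives a 6×12 integer matrix of rank 5; reducing to Smith normal form yields diagonal entries (1,1,1,1,1).

∂_2: C_2 → C_1 sends each 2-simplex [p,q,r] to [q,r] − [p,r] + [p,q]. For instance
  ∂[v_0,v_3,v_4] = [v_3,v_4] − [v_0,v_4] + [v_0,v_3],
  ∂[v_1,v_2,v_3] = [v_2,v_3] − [v_1,v_3] + [v_1,v_2].
The resulting 12×6 matrix has rank 6, and its Smith normal form has invariant factors (1,1,1,1,1,1).

Reading off H_k = ker ∂_k / im ∂_{k+1}:

  H_1: rank ker ∂_1 − rank ∂_2 = (12 − 5) − 6 = 1, and the invariant factors of ∂_2 are all 1, so H_1 ≅ Z.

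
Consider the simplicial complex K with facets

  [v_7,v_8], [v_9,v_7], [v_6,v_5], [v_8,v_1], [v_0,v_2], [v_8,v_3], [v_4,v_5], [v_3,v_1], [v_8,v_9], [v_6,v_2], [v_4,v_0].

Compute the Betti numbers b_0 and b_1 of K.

b_0 = 2, b_1 = 3.

We work with the vertex ordering v_0 < v_1 < v_2 < v_3 < v_4 < v_5 < v_6 < v_7 < v_8 < v_9. The simplices of K, each written with vertices in increasing order, are:

  0-simplices (10): [v_0], [v_1], [v_2], [v_3], [v_4], [v_5], [v_6], [v_7], [v_8], [v_9]
  1-simplices (11): [v_0,v_2], [v_0,v_4], [v_1,v_3], [v_1,v_8], [v_2,v_6], [v_3,v_8], [v_4,v_5], [v_5,v_6], [v_7,v_8], [v_7,v_9], [v_8,v_9]

Hence C_0 ≅ Z^10, C_1 ≅ Z^11.

The boundary map ∂_1: C_1 → C_0 sends each edge [p,q] (with p < q) to q − p.
The 10×11 boundary matrix has rank 8 and Smith normal form diag(1,1,1,1,1,1,1,1).

Reading off H_k = ker ∂_k / im ∂_{k+1}:

  H_0: rank C_0 − rank ∂_1 = 10 − 8 = 2, and the invariant factors of ∂_1 are all 1, so H_0 ≅ Z^2.
  H_1: rank ker ∂_1 − rank ∂_2 = (11 − 8) − 0 = 3, and there is no ∂_2, so H_1 ≅ Z^3.

Hence the Betti numbers are b_0 = 2, b_1 = 3.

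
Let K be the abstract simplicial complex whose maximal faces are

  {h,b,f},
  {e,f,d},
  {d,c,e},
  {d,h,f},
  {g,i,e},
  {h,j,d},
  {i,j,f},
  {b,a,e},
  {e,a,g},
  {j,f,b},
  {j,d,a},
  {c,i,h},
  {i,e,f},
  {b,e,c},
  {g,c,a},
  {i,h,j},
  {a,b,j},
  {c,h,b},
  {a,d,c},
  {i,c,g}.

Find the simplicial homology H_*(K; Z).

Take the total order a < b < c < d < e < f < g < h < i < j on the vertex set. Then K (dimension 2) consists of the simplices:

  0-simplices (10): a, b, c, d, e, f, g, h, i, j
  1-simplices (30): ab, ac, ad, ae, ag, aj, bc, be, bf, bh, bj, cd, ce, cg, ch, ci, de, df, dh, dj, ef, eg, ei, fh, fi, fj, gi, hi, hj, ij
  2-simplices (20): abe, abj, acd, acg, adj, aeg, bce, bch, bfh, bfj, cde, cgi, chi, def, dfh, dhj, efi, egi, fij, hij

so the chain groups are C_0 ≅ Z^10, C_1 ≅ Z^30, C_2 ≅ Z^20.

Boundary ∂_1: C_1 → C_0 sends each edge [p,q] (with p < q) to q − p. For instance
  ∂bj = j − b.
The 10×30 boundary matrix has rank 9 and Smith normal form diag(1,1,1,1,1,1,1,1,1).

Boundary ∂_2: C_2 → C_1 maps a triangle to the signed sum of its edges. For instance
  ∂acd = cd − ad + ac,
  ∂cde = de − ce + cd.
As a 30×20 matrix over Z this has rank 20, with invariant factors (1,1,1,1,1,1,1,1,1,1,1,1,1,1,1,1,1,1,1,2).

Computing H_k = (kernel of ∂_k) / (image of ∂_{k+1}):

  H_0: rank C_0 − rank ∂_1 = 10 − 9 = 1, and the invariant factors of ∂_1 are all 1, so H_0 = Z.
  H_1: rank ker ∂_1 − rank ∂_2 = (30 − 9) − 20 = 1, and ∂_2 has invariant factor 2 > 1, so H_1 = Z ⊕ Z/2Z.
  H_2: rank ker ∂_2 − rank ∂_3 = (20 − 20) − 0 = 0, and there is no ∂_3, so H_2 = 0.

H_0 ≅ Z,  H_1 ≅ Z ⊕ Z/2Z,  H_2 = 0.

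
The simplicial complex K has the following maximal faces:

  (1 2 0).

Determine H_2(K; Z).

Fix the vertex order 0 < 1 < 2 and write every simplex with vertices in increasing order. Then dim K = 2 and the simplices of K are:

  0-simplices (3): [0], [1], [2]
  1-simplices (3): [0,1], [0,2], [1,2]
  2-simplices (1): [0,1,2]

Hence C_0 ≅ Z^3, C_1 ≅ Z^3, C_2 ≅ Z^1.

The boundary map ∂_1: C_1 → C_0 sends each edge [p,q] (with p < q) to q − p. For instance
  ∂[0,2] = [2] − [0].
The 3×3 boundary matrix has rank 2 and Smith normal form diag(1,1).

The boundary map ∂_2: C_2 → C_1 maps a triangle to the signed sum of its edges. For instance
  ∂[0,1,2] = [1,2] − [0,2] + [0,1].
As a 3×1 matrix over Z this has rank 1, with invariant factors (1).

Reading off H_k = ker ∂_k / im ∂_{k+1}:

  H_2: rank ker ∂_2 − rank ∂_3 = (1 − 1) − 0 = 0, and there is no ∂_3, so H_2 = 0.

(K is a triangulation of the 2-simplex.)

H_2 = 0.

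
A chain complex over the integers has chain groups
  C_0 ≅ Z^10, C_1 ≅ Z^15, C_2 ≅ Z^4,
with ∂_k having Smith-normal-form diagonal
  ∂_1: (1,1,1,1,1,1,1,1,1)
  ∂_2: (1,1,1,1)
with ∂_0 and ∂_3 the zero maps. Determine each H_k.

H_0: b_0 = 10 − 0 − 9 = 1; torsion from ∂_1 factors > 1: none. So H_0 ≅ Z.
H_1: b_1 = 15 − 9 − 4 = 2; torsion from ∂_2 factors > 1: none. So H_1 ≅ Z^2.
H_2: b_2 = 4 − 4 − 0 = 0; torsion from ∂_3 factors > 1: none. So H_2 ≅ 0.

H_0 ≅ Z,  H_1 ≅ Z^2,  H_2 = 0.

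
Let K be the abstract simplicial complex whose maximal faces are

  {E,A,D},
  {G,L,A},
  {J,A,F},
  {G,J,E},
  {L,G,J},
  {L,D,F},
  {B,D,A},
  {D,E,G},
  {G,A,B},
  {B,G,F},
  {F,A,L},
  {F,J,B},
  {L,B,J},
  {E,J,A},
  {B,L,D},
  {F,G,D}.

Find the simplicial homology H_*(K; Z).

We work with the vertex ordering A < B < D < E < F < G < J < L. The simplices of K, each written with vertices in increasing order, are:

  0-simplices (8): A, B, D, E, F, G, J, L
  1-simplices (24): AB, AD, AE, AF, AG, AJ, AL, BD, BF, BG, BJ, BL, DE, DF, DG, DL, EG, EJ, FG, FJ, FL, GJ, GL, JL
  2-simplices (16): ABD, ABG, ADE, AEJ, AFJ, AFL, AGL, BDL, BFG, BFJ, BJL, DEG, DFG, DFL, EGJ, GJL

Hence C_0 ≅ Z^8, C_1 ≅ Z^24, C_2 ≅ Z^16.

The boundary map ∂_1: C_1 → C_0 sends each edge [p,q] (with p < q) to q − p.
The 8×24 boundary matrix has rank 7 and Smith normal form diag(1,1,1,1,1,1,1).

Boundary ∂_2: C_2 → C_1 sends each 2-simplex [p,q,r] to [q,r] − [p,r] + [p,q]. For instance
  ∂AFJ = FJ − AJ + AF,
  ∂AFL = FL − AL + AF.
The 24×16 boundary matrix has rank 15 and Smith normal form diag(1,1,1,1,1,1,1,1,1,1,1,1,1,1,1).

Reading off H_k = ker ∂_k / im ∂_{k+1}:

  H_0: rank C_0 − rank ∂_1 = 8 − 7 = 1, and the invariant factors of ∂_1 are all 1, so H_0 ≅ Z.
  H_1: rank ker ∂_1 − rank ∂_2 = (24 − 7) − 15 = 2, and the invariant factors of ∂_2 are all 1, so H_1 ≅ Z^2.
  H_2: rank ker ∂_2 − rank ∂_3 = (16 − 15) − 0 = 1, and there is no ∂_3, so H_2 ≅ Z.

As a check, the Euler characteristic is 8 − 24 + 16 = 0, which agrees with 1 − 2 + 1 = 0.
(K is a triangulation of the torus T^2.)

H_0 ≅ Z,  H_1 ≅ Z^2,  H_2 ≅ Z.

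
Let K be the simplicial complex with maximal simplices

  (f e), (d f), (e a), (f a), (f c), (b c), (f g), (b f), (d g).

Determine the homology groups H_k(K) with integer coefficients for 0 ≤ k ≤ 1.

H_0 ≅ Z,  H_1 ≅ Z^3.

Fix the vertex order a < b < c < d < e < f < g and write every simplex with vertices in increasing order. Then dim K = 1 and the simplices of K are:

  0-simplices (7): a, b, c, d, e, f, g
  1-simplices (9): ae, af, bc, bf, cf, df, dg, ef, fg

giving chain groups C_0 ≅ Z^7, C_1 ≅ Z^9.

The boundary map ∂_1: C_1 → C_0 sends each edge [p,q] (with p < q) to q − p.
This gives a 7×9 integer matrix of rank 6; reducing to Smith normal form yields diagonal entries (1,1,1,1,1,1).

Reading off H_k = ker ∂_k / im ∂_{k+1}:

  H_0: rank C_0 − rank ∂_1 = 7 − 6 = 1, and the invariant factors of ∂_1 are all 1, so H_0 = Z.
  H_1: rank ker ∂_1 − rank ∂_2 = (9 − 6) − 0 = 3, and there is no ∂_2, so H_1 = Z^3.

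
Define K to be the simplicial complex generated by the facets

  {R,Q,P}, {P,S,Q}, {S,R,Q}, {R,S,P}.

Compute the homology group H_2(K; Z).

H_2 = Z.

Fix the vertex order P < Q < R < S and write every simplex with vertices in increasing order. Then dim K = 2 and the simplices of K are:

  0-simplices (4): P, Q, R, S
  1-simplices (6): PQ, PR, PS, QR, QS, RS
  2-simplices (4): PQR, PQS, PRS, QRS

giving chain groups C_0 ≅ Z^4, C_1 ≅ Z^6, C_2 ≅ Z^4.

∂_1: C_1 → C_0 maps an edge to its endpoints' difference, ∂[p,q] = q − p. For instance
  ∂QS = S − Q.
The resulting 4×6 matrix has rank 3, and its Smith normal form has invariant factors (1,1,1).

Boundary ∂_2: C_2 → C_1 maps a triangle to the signed sum of its edges. For instance
  ∂PRS = RS − PS + PR,
  ∂PQR = QR − PR + PQ.
As a 6×4 matrix over Z this has rank 3, with invariant factors (1,1,1).

Now H_k = ker ∂_k / im ∂_{k+1}, so:

  H_2: rank ker ∂_2 − rank ∂_3 = (4 − 3) − 0 = 1, and there is no ∂_3, so H_2 = Z.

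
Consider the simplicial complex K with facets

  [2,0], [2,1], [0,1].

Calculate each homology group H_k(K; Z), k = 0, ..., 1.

H_0 ≅ Z,  H_1 ≅ Z.

Fix the vertex order 0 < 1 < 2 and write every simplex with vertices in increasing order. Then dim K = 1 and the simplices of K are:

  0-simplices (3): [0], [1], [2]
  1-simplices (3): [0,1], [0,2], [1,2]

giving chain groups C_0 ≅ Z^3, C_1 ≅ Z^3.

Boundary ∂_1: C_1 → C_0 sends each edge [p,q] (with p < q) to q − p.
The resulting 3×3 matrix has rank 2, and its Smith normal form has invariant factors (1,1).

Reading off H_k = ker ∂_k / im ∂_{k+1}:

  H_0: rank C_0 − rank ∂_1 = 3 − 2 = 1, and the invariant factors of ∂_1 are all 1, so H_0 ≅ Z.
  H_1: rank ker ∂_1 − rank ∂_2 = (3 − 2) − 0 = 1, and there is no ∂_2, so H_1 ≅ Z.

As a check, the Euler characteristic is 3 − 3 = 0, which agrees with 1 − 1 = 0.
(K is a triangulation of the circle S^1.)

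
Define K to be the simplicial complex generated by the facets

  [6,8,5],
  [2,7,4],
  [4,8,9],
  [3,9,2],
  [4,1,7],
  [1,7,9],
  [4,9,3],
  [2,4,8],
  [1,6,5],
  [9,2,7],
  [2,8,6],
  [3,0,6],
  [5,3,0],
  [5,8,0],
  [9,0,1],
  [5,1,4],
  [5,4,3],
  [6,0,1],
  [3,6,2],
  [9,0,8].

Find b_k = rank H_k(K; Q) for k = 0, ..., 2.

b_0 = 1, b_1 = 1, b_2 = 0.

Take the total order 0 < 1 < 2 < 3 < 4 < 5 < 6 < 7 < 8 < 9 on the vertex set. Then K (dimension 2) consists of the simplices:

  0-simplices (10): [0], [1], [2], [3], [4], [5], [6], [7], [8], [9]
  1-simplices (30): (30 of them)
  2-simplices (20): (20 of them)

Hence C_0 ≅ Z^10, C_1 ≅ Z^30, C_2 ≅ Z^20.

Boundary ∂_1: C_1 → C_0 sends each edge [p,q] (with p < q) to q − p.
The resulting 10×30 matrix has rank 9, and its Smith normal form has invariant factors (1,1,1,1,1,1,1,1,1).

∂_2: C_2 → C_1 acts by ∂[p,q,r] = [q,r] − [p,r] + [p,q]. For instance
  ∂[2,3,6] = [3,6] − [2,6] + [2,3],
  ∂[1,4,5] = [4,5] − [1,5] + [1,4].
As a 30×20 matrix over Z this has rank 20, with invariant factors (1,1,1,1,1,1,1,1,1,1,1,1,1,1,1,1,1,1,1,2).

Reading off H_k = ker ∂_k / im ∂_{k+1}:

  H_0: rank C_0 − rank ∂_1 = 10 − 9 = 1, and the invariant factors of ∂_1 are all 1, so H_0 = Z.
  H_1: rank ker ∂_1 − rank ∂_2 = (30 − 9) − 20 = 1, and ∂_2 has invariant factor 2 > 1, so H_1 = Z ⊕ Z/2.
  H_2: rank ker ∂_2 − rank ∂_3 = (20 − 20) − 0 = 0, and there is no ∂_3, so H_2 = 0.

As a check, the Euler characteristic is 10 − 30 + 20 = 0, which agrees with 1 − 1 + 0 = 0.
(K is a triangulation of the Klein bottle.)

Hence the Betti numbers are b_0 = 1, b_1 = 1, b_2 = 0.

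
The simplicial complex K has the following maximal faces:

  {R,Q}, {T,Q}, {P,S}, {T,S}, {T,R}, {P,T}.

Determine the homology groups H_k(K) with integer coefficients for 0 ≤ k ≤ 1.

H_0 = Z,  H_1 = Z^2.

We work with the vertex ordering P < Q < R < S < T. The simplices of K, each written with vertices in increasing order, are:

  0-simplices (5): P, Q, R, S, T
  1-simplices (6): PS, PT, QR, QT, RT, ST

giving chain groups C_0 ≅ Z^5, C_1 ≅ Z^6.

Boundary ∂_1: C_1 → C_0 sends each edge [p,q] (with p < q) to q − p. For instance
  ∂QT = T − Q.
This gives a 5×6 integer matrix of rank 4; reducing to Smith normal form yields diagonal entries (1,1,1,1).

Computing H_k = (kernel of ∂_k) / (image of ∂_{k+1}):

  H_0: rank C_0 − rank ∂_1 = 5 − 4 = 1, and the invariant factors of ∂_1 are all 1, so H_0 = Z.
  H_1: rank ker ∂_1 − rank ∂_2 = (6 − 4) − 0 = 2, and there is no ∂_2, so H_1 = Z^2.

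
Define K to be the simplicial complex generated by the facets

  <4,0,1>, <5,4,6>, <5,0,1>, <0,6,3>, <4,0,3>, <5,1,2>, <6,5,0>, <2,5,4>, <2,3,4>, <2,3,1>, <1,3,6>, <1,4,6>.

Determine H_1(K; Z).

H_1 = Z/2.

Take the total order 0 < 1 < 2 < 3 < 4 < 5 < 6 on the vertex set. Then K (dimension 2) consists of the simplices:

  0-simplices (7): [0], [1], [2], [3], [4], [5], [6]
  1-simplices (18): [0,1], [0,3], [0,4], [0,5], [0,6], [1,2], [1,3], [1,4], [1,5], [1,6], [2,3], [2,4], [2,5], [3,4], [3,6], [4,5], [4,6], [5,6]
  2-simplices (12): [0,1,4], [0,1,5], [0,3,4], [0,3,6], [0,5,6], [1,2,3], [1,2,5], [1,3,6], [1,4,6], [2,3,4], [2,4,5], [4,5,6]

Hence C_0 ≅ Z^7, C_1 ≅ Z^18, C_2 ≅ Z^12.

The boundary map ∂_1: C_1 → C_0 maps an edge to its endpoints' difference, ∂[p,q] = q − p. For instance
  ∂[5,6] = [6] − [5].
As a 7×18 matrix over Z this has rank 6, with invariant factors (1,1,1,1,1,1).

Boundary ∂_2: C_2 → C_1 sends each 2-simplex [p,q,r] to [q,r] − [p,r] + [p,q]. For instance
  ∂[0,5,6] = [5,6] − [0,6] + [0,5],
  ∂[0,3,4] = [3,4] − [0,4] + [0,3].
The resulting 18×12 matrix has rank 12, and its Smith normal form has invariant factors (1,1,1,1,1,1,1,1,1,1,1,2).

Reading off H_k = ker ∂_k / im ∂_{k+1}:

  H_1: rank ker ∂_1 − rank ∂_2 = (18 − 6) − 12 = 0, and ∂_2 has invariant factor 2 > 1, so H_1 ≅ Z/2.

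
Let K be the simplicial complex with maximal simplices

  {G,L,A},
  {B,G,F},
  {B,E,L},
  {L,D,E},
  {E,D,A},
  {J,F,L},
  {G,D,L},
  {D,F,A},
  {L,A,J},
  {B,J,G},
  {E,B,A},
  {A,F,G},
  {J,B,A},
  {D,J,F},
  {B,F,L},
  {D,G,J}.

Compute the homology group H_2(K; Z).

H_2 ≅ Z.

Order the vertices as A < B < D < E < F < G < J < L. Listing each simplex with vertices in this order, K has dimension 2 with simplices:

  0-simplices (8): A, B, D, E, F, G, J, L
  1-simplices (24): AB, AD, AE, AF, AG, AJ, AL, BE, BF, BG, BJ, BL, DE, DF, DG, DJ, DL, EL, FG, FJ, FL, GJ, GL, JL
  2-simplices (16): ABE, ABJ, ADE, ADF, AFG, AGL, AJL, BEL, BFG, BFL, BGJ, DEL, DFJ, DGJ, DGL, FJL

Hence C_0 ≅ Z^8, C_1 ≅ Z^24, C_2 ≅ Z^16.

Boundary ∂_1: C_1 → C_0 sends each edge [p,q] (with p < q) to q − p. For instance
  ∂JL = L − J.
The 8×24 boundary matrix has rank 7 and Smith normal form diag(1,1,1,1,1,1,1).

∂_2: C_2 → C_1 sends each 2-simplex [p,q,r] to [q,r] − [p,r] + [p,q]. For instance
  ∂DGL = GL − DL + DG,
  ∂AFG = FG − AG + AF.
The resulting 24×16 matrix has rank 15, and its Smith normal form has invariant factors (1,1,1,1,1,1,1,1,1,1,1,1,1,1,1).

Reading off H_k = ker ∂_k / im ∂_{k+1}:

  H_2: rank ker ∂_2 − rank ∂_3 = (16 − 15) − 0 = 1, and there is no ∂_3, so H_2 ≅ Z.

(K is a triangulation of the torus T^2.)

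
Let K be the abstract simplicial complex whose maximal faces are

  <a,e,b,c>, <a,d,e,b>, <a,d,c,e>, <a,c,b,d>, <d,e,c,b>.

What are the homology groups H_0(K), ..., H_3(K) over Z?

Order the vertices as a < b < c < d < e. Listing each simplex with vertices in this order, K has dimension 3 with simplices:

  0-simplices (5): a, b, c, d, e
  1-simplices (10): ab, ac, ad, ae, bc, bd, be, cd, ce, de
  2-simplices (10): abc, abd, abe, acd, ace, ade, bcd, bce, bde, cde
  3-simplices (5): abcd, abce, abde, acde, bcde

so the chain groups are C_0 ≅ Z^5, C_1 ≅ Z^10, C_2 ≅ Z^10, C_3 ≅ Z^5.

The boundary map ∂_1: C_1 → C_0 maps an edge to its endpoints' difference, ∂[p,q] = q − p.
The resulting 5×10 matrix has rank 4, and its Smith normal form has invariant factors (1,1,1,1).

The boundary map ∂_2: C_2 → C_1 acts by ∂[p,q,r] = [q,r] − [p,r] + [p,q]. For instance
  ∂bcd = cd − bd + bc,
  ∂bce = ce − be + bc.
This gives a 10×10 integer matrix of rank 6; reducing to Smith normal form yields diagonal entries (1,1,1,1,1,1).

The boundary map ∂_3: C_3 → C_2 sends each 3-simplex σ to the alternating sum Σ_i (−1)^i (σ with its i-th vertex removed). For instance
  ∂abce = bce − ace + abe − abc,
  ∂abcd = bcd − acd + abd − abc.
The 10×5 boundary matrix has rank 4 and Smith normal form diag(1,1,1,1).

Reading off H_k = ker ∂_k / im ∂_{k+1}:

  H_0: rank C_0 − rank ∂_1 = 5 − 4 = 1, and the invariant factors of ∂_1 are all 1, so H_0 ≅ Z.
  H_1: rank ker ∂_1 − rank ∂_2 = (10 − 4) − 6 = 0, and the invariant factors of ∂_2 are all 1, so H_1 ≅ 0.
  H_2: rank ker ∂_2 − rank ∂_3 = (10 − 6) − 4 = 0, and the invariant factors of ∂_3 are all 1, so H_2 ≅ 0.
  H_3: rank ker ∂_3 − rank ∂_4 = (5 − 4) − 0 = 1, and there is no ∂_4, so H_3 ≅ Z.

(K is a triangulation of the 3-sphere S^3.)

H_0 = Z,  H_1 = 0,  H_2 = 0,  H_3 = Z.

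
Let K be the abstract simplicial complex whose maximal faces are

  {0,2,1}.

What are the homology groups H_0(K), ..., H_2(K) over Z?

H_0 = Z,  H_1 = 0,  H_2 = 0.

Order the vertices as 0 < 1 < 2. Listing each simplex with vertices in this order, K has dimension 2 with simplices:

  0-simplices (3): [0], [1], [2]
  1-simplices (3): [0,1], [0,2], [1,2]
  2-simplices (1): [0,1,2]

Hence C_0 ≅ Z^3, C_1 ≅ Z^3, C_2 ≅ Z^1.

The boundary map ∂_1: C_1 → C_0 maps an edge to its endpoints' difference, ∂[p,q] = q − p.
The 3×3 boundary matrix has rank 2 and Smith normal form diag(1,1).

Boundary ∂_2: C_2 → C_1 maps a triangle to the signed sum of its edges. For instance
  ∂[0,1,2] = [1,2] − [0,2] + [0,1].
The 3×1 boundary matrix has rank 1 and Smith normal form diag(1).

From H_k ≅ ker(∂_k) / im(∂_{k+1}) we obtain:

  H_0: rank C_0 − rank ∂_1 = 3 − 2 = 1, and the invariant factors of ∂_1 are all 1, so H_0 ≅ Z.
  H_1: rank ker ∂_1 − rank ∂_2 = (3 − 2) − 1 = 0, and the invariant factors of ∂_2 are all 1, so H_1 ≅ 0.
  H_2: rank ker ∂_2 − rank ∂_3 = (1 − 1) − 0 = 0, and there is no ∂_3, so H_2 ≅ 0.

(K is a triangulation of the 2-simplex.)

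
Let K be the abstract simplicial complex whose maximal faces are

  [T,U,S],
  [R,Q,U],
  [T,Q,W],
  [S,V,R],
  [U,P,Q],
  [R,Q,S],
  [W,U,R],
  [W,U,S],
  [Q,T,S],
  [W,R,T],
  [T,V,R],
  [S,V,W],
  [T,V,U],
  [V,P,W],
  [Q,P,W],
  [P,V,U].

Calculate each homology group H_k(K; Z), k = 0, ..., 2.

Fix the vertex order P < Q < R < S < T < U < V < W and write every simplex with vertices in increasing order. Then dim K = 2 and the simplices of K are:

  0-simplices (8): P, Q, R, S, T, U, V, W
  1-simplices (24): PQ, PU, PV, PW, QR, QS, QT, QU, QW, RS, RT, RU, RV, RW, ST, SU, SV, SW, TU, TV, TW, UV, UW, VW
  2-simplices (16): PQU, PQW, PUV, PVW, QRS, QRU, QST, QTW, RSV, RTV, RTW, RUW, STU, SUW, SVW, TUV

so the chain groups are C_0 ≅ Z^8, C_1 ≅ Z^24, C_2 ≅ Z^16.

∂_1: C_1 → C_0 is given by ∂[p,q] = [q] − [p].
As a 8×24 matrix over Z this has rank 7, with invariant factors (1,1,1,1,1,1,1).

∂_2: C_2 → C_1 sends each 2-simplex [p,q,r] to [q,r] − [p,r] + [p,q]. For instance
  ∂PQU = QU − PU + PQ,
  ∂TUV = UV − TV + TU.
As a 24×16 matrix over Z this has rank 15, with invariant factors (1,1,1,1,1,1,1,1,1,1,1,1,1,1,1).

Now H_k = ker ∂_k / im ∂_{k+1}, so:

  H_0: rank C_0 − rank ∂_1 = 8 − 7 = 1, and the invariant factors of ∂_1 are all 1, so H_0 = Z.
  H_1: rank ker ∂_1 − rank ∂_2 = (24 − 7) − 15 = 2, and the invariant factors of ∂_2 are all 1, so H_1 = Z^2.
  H_2: rank ker ∂_2 − rank ∂_3 = (16 − 15) − 0 = 1, and there is no ∂_3, so H_2 = Z.

H_0 ≅ Z,  H_1 ≅ Z^2,  H_2 ≅ Z.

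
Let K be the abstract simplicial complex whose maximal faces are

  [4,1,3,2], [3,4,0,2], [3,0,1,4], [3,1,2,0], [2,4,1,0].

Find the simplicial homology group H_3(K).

H_3 ≅ Z.

Fix the vertex order 0 < 1 < 2 < 3 < 4 and write every simplex with vertices in increasing order. Then dim K = 3 and the simplices of K are:

  0-simplices (5): [0], [1], [2], [3], [4]
  1-simplices (10): [0,1], [0,2], [0,3], [0,4], [1,2], [1,3], [1,4], [2,3], [2,4], [3,4]
  2-simplices (10): [0,1,2], [0,1,3], [0,1,4], [0,2,3], [0,2,4], [0,3,4], [1,2,3], [1,2,4], [1,3,4], [2,3,4]
  3-simplices (5): [0,1,2,3], [0,1,2,4], [0,1,3,4], [0,2,3,4], [1,2,3,4]

so the chain groups are C_0 ≅ Z^5, C_1 ≅ Z^10, C_2 ≅ Z^10, C_3 ≅ Z^5.

Boundary ∂_1: C_1 → C_0 maps an edge to its endpoints' difference, ∂[p,q] = q − p. For instance
  ∂[2,3] = [3] − [2].
The 5×10 boundary matrix has rank 4 and Smith normal form diag(1,1,1,1).

∂_2: C_2 → C_1 acts by ∂[p,q,r] = [q,r] − [p,r] + [p,q]. For instance
  ∂[1,3,4] = [3,4] − [1,4] + [1,3],
  ∂[1,2,3] = [2,3] − [1,3] + [1,2].
This gives a 10×10 integer matrix of rank 6; reducing to Smith normal form yields diagonal entries (1,1,1,1,1,1).

The boundary map ∂_3: C_3 → C_2 sends each 3-simplex σ to the alternating sum Σ_i (−1)^i (σ with its i-th vertex removed). For instance
  ∂[0,2,3,4] = [2,3,4] − [0,3,4] + [0,2,4] − [0,2,3],
  ∂[0,1,3,4] = [1,3,4] − [0,3,4] + [0,1,4] − [0,1,3].
The resulting 10×5 matrix has rank 4, and its Smith normal form has invariant factors (1,1,1,1).

Reading off H_k = ker ∂_k / im ∂_{k+1}:

  H_3: rank ker ∂_3 − rank ∂_4 = (5 − 4) − 0 = 1, and there is no ∂_4, so H_3 = Z.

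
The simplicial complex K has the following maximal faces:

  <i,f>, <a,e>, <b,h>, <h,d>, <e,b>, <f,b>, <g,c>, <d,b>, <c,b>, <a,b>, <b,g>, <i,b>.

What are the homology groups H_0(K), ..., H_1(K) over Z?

H_0 ≅ Z,  H_1 ≅ Z^4.

K has 9 vertices, 12 edges.
rank ∂_0 = 0, rank ∂_1 = 8 ⇒ b_0 = 9 − 0 − 8 = 1; all invariant factors of ∂_1 are 1 so no torsion. So H_0 = Z.
rank ∂_1 = 8, rank ∂_2 = 0 ⇒ b_1 = 12 − 8 − 0 = 4. So H_1 = Z^4.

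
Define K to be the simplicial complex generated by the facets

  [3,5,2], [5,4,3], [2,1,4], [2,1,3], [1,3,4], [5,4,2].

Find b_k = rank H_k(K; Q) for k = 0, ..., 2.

b_0 = 1, b_1 = 0, b_2 = 1.

Order the vertices as 1 < 2 < 3 < 4 < 5. Listing each simplex with vertices in this order, K has dimension 2 with simplices:

  0-simplices (5): [1], [2], [3], [4], [5]
  1-simplices (9): [1,2], [1,3], [1,4], [2,3], [2,4], [2,5], [3,4], [3,5], [4,5]
  2-simplices (6): [1,2,3], [1,2,4], [1,3,4], [2,3,5], [2,4,5], [3,4,5]

giving chain groups C_0 ≅ Z^5, C_1 ≅ Z^9, C_2 ≅ Z^6.

∂_1: C_1 → C_0 sends each edge [p,q] (with p < q) to q − p. For instance
  ∂[4,5] = [5] − [4].
The 5×9 boundary matrix has rank 4 and Smith normal form diag(1,1,1,1).

∂_2: C_2 → C_1 acts by ∂[p,q,r] = [q,r] − [p,r] + [p,q]. For instance
  ∂[3,4,5] = [4,5] − [3,5] + [3,4],
  ∂[1,2,3] = [2,3] − [1,3] + [1,2].
As a 9×6 matrix over Z this has rank 5, with invariant factors (1,1,1,1,1).

Reading off H_k = ker ∂_k / im ∂_{k+1}:

  H_0: rank C_0 − rank ∂_1 = 5 − 4 = 1, and the invariant factors of ∂_1 are all 1, so H_0 = Z.
  H_1: rank ker ∂_1 − rank ∂_2 = (9 − 4) − 5 = 0, and the invariant factors of ∂_2 are all 1, so H_1 = 0.
  H_2: rank ker ∂_2 − rank ∂_3 = (6 − 5) − 0 = 1, and there is no ∂_3, so H_2 = Z.

Hence the Betti numbers are b_0 = 1, b_1 = 0, b_2 = 1.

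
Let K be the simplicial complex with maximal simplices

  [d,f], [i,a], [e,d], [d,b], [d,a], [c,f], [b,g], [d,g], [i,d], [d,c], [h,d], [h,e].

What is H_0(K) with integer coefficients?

H_0 = Z.

Fix the vertex order a < b < c < d < e < f < g < h < i and write every simplex with vertices in increasing order. Then dim K = 1 and the simplices of K are:

  0-simplices (9): a, b, c, d, e, f, g, h, i
  1-simplices (12): ad, ai, bd, bg, cd, cf, de, df, dg, dh, di, eh

so the chain groups are C_0 ≅ Z^9, C_1 ≅ Z^12.

∂_1: C_1 → C_0 sends each edge [p,q] (with p < q) to q − p. For instance
  ∂cf = f − c.
The resulting 9×12 matrix has rank 8, and its Smith normal form has invariant factors (1,1,1,1,1,1,1,1).

Reading off H_k = ker ∂_k / im ∂_{k+1}:

  H_0: rank C_0 − rank ∂_1 = 9 − 8 = 1, and the invariant factors of ∂_1 are all 1, so H_0 = Z.

(K is a triangulation of a wedge of 4 circles.)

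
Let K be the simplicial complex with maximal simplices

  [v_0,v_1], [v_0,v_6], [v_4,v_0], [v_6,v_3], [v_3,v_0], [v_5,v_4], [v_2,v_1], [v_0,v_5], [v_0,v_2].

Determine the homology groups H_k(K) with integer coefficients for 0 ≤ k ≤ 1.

H_0 = Z,  H_1 = Z^3.

We work with the vertex ordering v_0 < v_1 < v_2 < v_3 < v_4 < v_5 < v_6. The simplices of K, each written with vertices in increasing order, are:

  0-simplices (7): [v_0], [v_1], [v_2], [v_3], [v_4], [v_5], [v_6]
  1-simplices (9): [v_0,v_1], [v_0,v_2], [v_0,v_3], [v_0,v_4], [v_0,v_5], [v_0,v_6], [v_1,v_2], [v_3,v_6], [v_4,v_5]

so the chain groups are C_0 ≅ Z^7, C_1 ≅ Z^9.

∂_1: C_1 → C_0 sends each edge [p,q] (with p < q) to q − p.
The resulting 7×9 matrix has rank 6, and its Smith normal form has invariant factors (1,1,1,1,1,1).

Reading off H_k = ker ∂_k / im ∂_{k+1}:

  H_0: rank C_0 − rank ∂_1 = 7 − 6 = 1, and the invariant factors of ∂_1 are all 1, so H_0 ≅ Z.
  H_1: rank ker ∂_1 − rank ∂_2 = (9 − 6) − 0 = 3, and there is no ∂_2, so H_1 ≅ Z^3.

As a check, the Euler characteristic is 7 − 9 = -2, which agrees with 1 − 3 = -2.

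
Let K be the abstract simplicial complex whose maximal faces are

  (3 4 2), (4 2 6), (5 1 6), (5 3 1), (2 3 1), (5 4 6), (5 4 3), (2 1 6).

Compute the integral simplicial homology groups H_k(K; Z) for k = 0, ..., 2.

Order the vertices as 1 < 2 < 3 < 4 < 5 < 6. Listing each simplex with vertices in this order, K has dimension 2 with simplices:

  0-simplices (6): [1], [2], [3], [4], [5], [6]
  1-simplices (12): [1,2], [1,3], [1,5], [1,6], [2,3], [2,4], [2,6], [3,4], [3,5], [4,5], [4,6], [5,6]
  2-simplices (8): [1,2,3], [1,2,6], [1,3,5], [1,5,6], [2,3,4], [2,4,6], [3,4,5], [4,5,6]

Hence C_0 ≅ Z^6, C_1 ≅ Z^12, C_2 ≅ Z^8.

Boundary ∂_1: C_1 → C_0 is given by ∂[p,q] = [q] − [p].
As a 6×12 matrix over Z this has rank 5, with invariant factors (1,1,1,1,1).

Boundary ∂_2: C_2 → C_1 maps a triangle to the signed sum of its edges. For instance
  ∂[2,4,6] = [4,6] − [2,6] + [2,4],
  ∂[1,5,6] = [5,6] − [1,6] + [1,5].
This gives a 12×8 integer matrix of rank 7; reducing to Smith normal form yields diagonal entries (1,1,1,1,1,1,1).

From H_k ≅ ker(∂_k) / im(∂_{k+1}) we obtain:

  H_0: rank C_0 − rank ∂_1 = 6 − 5 = 1, and the invariant factors of ∂_1 are all 1, so H_0 ≅ Z.
  H_1: rank ker ∂_1 − rank ∂_2 = (12 − 5) − 7 = 0, and the invariant factors of ∂_2 are all 1, so H_1 ≅ 0.
  H_2: rank ker ∂_2 − rank ∂_3 = (8 − 7) − 0 = 1, and there is no ∂_3, so H_2 ≅ Z.

H_0 ≅ Z,  H_1 = 0,  H_2 ≅ Z.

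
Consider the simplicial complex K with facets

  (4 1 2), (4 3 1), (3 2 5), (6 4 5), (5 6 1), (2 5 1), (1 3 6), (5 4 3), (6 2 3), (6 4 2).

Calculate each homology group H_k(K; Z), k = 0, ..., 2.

Fix the vertex order 1 < 2 < 3 < 4 < 5 < 6 and write every simplex with vertices in increasing order. Then dim K = 2 and the simplices of K are:

  0-simplices (6): [1], [2], [3], [4], [5], [6]
  1-simplices (15): [1,2], [1,3], [1,4], [1,5], [1,6], [2,3], [2,4], [2,5], [2,6], [3,4], [3,5], [3,6], [4,5], [4,6], [5,6]
  2-simplices (10): [1,2,4], [1,2,5], [1,3,4], [1,3,6], [1,5,6], [2,3,5], [2,3,6], [2,4,6], [3,4,5], [4,5,6]

giving chain groups C_0 ≅ Z^6, C_1 ≅ Z^15, C_2 ≅ Z^10.

∂_1: C_1 → C_0 sends each edge [p,q] (with p < q) to q − p. For instance
  ∂[3,5] = [5] − [3].
The 6×15 boundary matrix has rank 5 and Smith normal form diag(1,1,1,1,1).

∂_2: C_2 → C_1 acts by ∂[p,q,r] = [q,r] − [p,r] + [p,q]. For instance
  ∂[2,3,6] = [3,6] − [2,6] + [2,3],
  ∂[2,3,5] = [3,5] − [2,5] + [2,3].
As a 15×10 matrix over Z this has rank 10, with invariant factors (1,1,1,1,1,1,1,1,1,2).

Reading off H_k = ker ∂_k / im ∂_{k+1}:

  H_0: rank C_0 − rank ∂_1 = 6 − 5 = 1, and the invariant factors of ∂_1 are all 1, so H_0 ≅ Z.
  H_1: rank ker ∂_1 − rank ∂_2 = (15 − 5) − 10 = 0, and ∂_2 has invariant factor 2 > 1, so H_1 ≅ Z/2Z.
  H_2: rank ker ∂_2 − rank ∂_3 = (10 − 10) − 0 = 0, and there is no ∂_3, so H_2 ≅ 0.

H_0 ≅ Z,  H_1 ≅ Z/2Z,  H_2 = 0.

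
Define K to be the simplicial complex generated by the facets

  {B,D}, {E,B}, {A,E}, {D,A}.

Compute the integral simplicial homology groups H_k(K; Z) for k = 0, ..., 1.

Fix the vertex order A < B < D < E and write every simplex with vertices in increasing order. Then dim K = 1 and the simplices of K are:

  0-simplices (4): A, B, D, E
  1-simplices (4): AD, AE, BD, BE

Hence C_0 ≅ Z^4, C_1 ≅ Z^4.

The boundary map ∂_1: C_1 → C_0 maps an edge to its endpoints' difference, ∂[p,q] = q − p.
This gives a 4×4 integer matrix of rank 3; reducing to Smith normal form yields diagonal entries (1,1,1).

Computing H_k = (kernel of ∂_k) / (image of ∂_{k+1}):

  H_0: rank C_0 − rank ∂_1 = 4 − 3 = 1, and the invariant factors of ∂_1 are all 1, so H_0 ≅ Z.
  H_1: rank ker ∂_1 − rank ∂_2 = (4 − 3) − 0 = 1, and there is no ∂_2, so H_1 ≅ Z.

As a check, the Euler characteristic is 4 − 4 = 0, which agrees with 1 − 1 = 0.

H_0 = Z,  H_1 = Z.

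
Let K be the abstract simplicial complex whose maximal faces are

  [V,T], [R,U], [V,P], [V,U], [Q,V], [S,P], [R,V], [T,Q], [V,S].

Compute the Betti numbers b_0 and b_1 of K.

b_0 = 1, b_1 = 3.

K has 7 vertices, 9 edges.
rank ∂_0 = 0, rank ∂_1 = 6 ⇒ b_0 = 7 − 0 − 6 = 1; all invariant factors of ∂_1 are 1 so no torsion. So H_0 = Z.
rank ∂_1 = 6, rank ∂_2 = 0 ⇒ b_1 = 9 − 6 − 0 = 3. So H_1 = Z^3.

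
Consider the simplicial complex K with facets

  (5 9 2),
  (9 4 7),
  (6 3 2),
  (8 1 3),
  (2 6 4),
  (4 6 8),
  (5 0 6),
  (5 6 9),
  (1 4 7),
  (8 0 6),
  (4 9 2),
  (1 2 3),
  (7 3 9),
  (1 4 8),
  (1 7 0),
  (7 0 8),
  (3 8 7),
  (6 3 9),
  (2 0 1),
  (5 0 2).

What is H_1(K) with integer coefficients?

K has 10 vertices, 30 edges, 20 triangles.
rank ∂_1 = 9, rank ∂_2 = 20 ⇒ b_1 = 30 − 9 − 20 = 1; ∂_2 has invariant factor(s) [2] giving torsion. So H_1 = Z ⊕ Z/2.

H_1 = Z ⊕ Z/2.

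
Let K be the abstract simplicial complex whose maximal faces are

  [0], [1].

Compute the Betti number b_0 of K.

Take the total order 0 < 1 on the vertex set. Then K (dimension 0) consists of the simplices:

  0-simplices (2): [0], [1]

so the chain groups are C_0 ≅ Z^2.

From H_k ≅ ker(∂_k) / im(∂_{k+1}) we obtain:

  H_0: rank C_0 − rank ∂_1 = 2 − 0 = 2, and there is no ∂_1, so H_0 ≅ Z^2.

(K is a triangulation of a set of 2 points.)

Hence the Betti numbers are b_0 = 2.

b_0 = 2.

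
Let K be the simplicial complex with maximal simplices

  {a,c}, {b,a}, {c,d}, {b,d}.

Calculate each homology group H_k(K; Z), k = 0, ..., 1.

H_0 ≅ Z,  H_1 ≅ Z.

We work with the vertex ordering a < b < c < d. The simplices of K, each written with vertices in increasing order, are:

  0-simplices (4): a, b, c, d
  1-simplices (4): ab, ac, bd, cd

so the chain groups are C_0 ≅ Z^4, C_1 ≅ Z^4.

The boundary map ∂_1: C_1 → C_0 sends each edge [p,q] (with p < q) to q − p.
As a 4×4 matrix over Z this has rank 3, with invariant factors (1,1,1).

Computing H_k = (kernel of ∂_k) / (image of ∂_{k+1}):

  H_0: rank C_0 − rank ∂_1 = 4 − 3 = 1, and the invariant factors of ∂_1 are all 1, so H_0 = Z.
  H_1: rank ker ∂_1 − rank ∂_2 = (4 − 3) − 0 = 1, and there is no ∂_2, so H_1 = Z.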